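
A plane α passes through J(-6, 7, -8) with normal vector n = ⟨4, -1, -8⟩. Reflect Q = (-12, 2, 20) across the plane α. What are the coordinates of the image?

α: n·r = n·J gives 4x - y - 8z = 33.
λ = (n·Q − d)/|n|² = (-210 − 33)/81 = -3.
Reflection = Q − 2λn = (-12, 2, 20) − (-6)·(4, -1, -8) = (12, -4, -28).

(12, -4, -28)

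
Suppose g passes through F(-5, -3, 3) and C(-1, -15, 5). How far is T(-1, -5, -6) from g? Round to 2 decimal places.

9.90

A direction vector for g is C − F = (4, -12, 2).
Taking (-5, -3, 3) on g with direction v = (4, -12, 2): w = T − (-5, -3, 3) = (4, -2, -9), and w × v = (-112, -44, -40).
Distance = |w × v| / |v| = √16080 / √164 ≈ 9.90.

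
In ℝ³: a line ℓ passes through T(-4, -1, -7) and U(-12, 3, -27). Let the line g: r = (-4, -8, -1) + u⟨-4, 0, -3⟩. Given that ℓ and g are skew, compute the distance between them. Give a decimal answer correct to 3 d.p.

A direction vector for ℓ is U − T = (-8, 4, -20).
Common perpendicular direction n = (-8, 4, -20) × (-4, 0, -3) = (-12, 56, 16).
With w = (-4, -8, -1) − (-4, -1, -7) = (0, -7, 6), w · n = -296.
Distance = |w · n| / |n| = |-296| / √3536 ≈ 4.978.

4.978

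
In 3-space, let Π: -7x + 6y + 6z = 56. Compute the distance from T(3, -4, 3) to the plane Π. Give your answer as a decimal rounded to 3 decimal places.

7.545

n·T − d = (-7)·(3) + (6)·(-4) + (6)·(3) − 56 = -83; |n| = √121.
Distance = |-83| / √121 = 83/√121 ≈ 7.545.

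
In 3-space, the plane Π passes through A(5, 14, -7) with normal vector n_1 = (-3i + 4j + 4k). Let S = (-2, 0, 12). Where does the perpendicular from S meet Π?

(1, -4, 8)

Π: n_1·r = n_1·A gives -3x + 4y + 4z = 13.
Foot = S − λn with λ = (n·S − d)/|n|² = (54 − 13)/41 = 1.
Foot = (-2, 0, 12) − 1·(-3, 4, 4) = (1, -4, 8).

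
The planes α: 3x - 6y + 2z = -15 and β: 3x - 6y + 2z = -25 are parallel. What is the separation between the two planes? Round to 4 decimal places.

Same normal n = (3, -6, 2) with |n| = √49; distance = |-15 − (-25)| / |n| = 10/√49 ≈ 1.4286.

1.4286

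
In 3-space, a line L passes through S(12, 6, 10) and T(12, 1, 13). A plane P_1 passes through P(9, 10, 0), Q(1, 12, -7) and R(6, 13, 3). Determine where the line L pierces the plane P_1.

A direction vector for L is T − S = (0, -5, 3).
PQ = (-8, 2, -7), PR = (-3, 3, 3); a normal to P_1 is PQ × PR = (27, 45, -18).
Using P: P_1 has equation 27x + 45y - 18z = 693.
Substitute r = (12, 6, 10) + t(0, -5, 3) into the plane: 414 + (-279)t = 693, so t = -1.
Intersection: (12, 6, 10) + (-1)·(0, -5, 3) = (12, 11, 7).

(12, 11, 7)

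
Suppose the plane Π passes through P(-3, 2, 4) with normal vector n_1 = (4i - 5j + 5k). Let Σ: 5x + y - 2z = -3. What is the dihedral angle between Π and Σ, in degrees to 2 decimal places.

83.55

Π: n_1·r = n_1·P gives 4x - 5y + 5z = -2.
cos θ = |n₁·n₂| / (|n₁||n₂|) = |5| / (√66 · √30).
θ = arccos(0.11237) ≈ 83.55°.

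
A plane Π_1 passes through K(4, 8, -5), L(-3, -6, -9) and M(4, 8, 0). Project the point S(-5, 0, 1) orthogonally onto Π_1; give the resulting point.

KL = (-7, -14, -4), KM = (0, 0, 5); a normal to Π_1 is KL × KM = (-70, 35, 0).
Using K: Π_1 has equation -70x + 35y = 0.
Foot = S − λn with λ = (n·S − d)/|n|² = (350 − 0)/6125 = 2/35.
Foot = (-5, 0, 1) − (2/35)·(-70, 35, 0) = (-1, -2, 1).

(-1, -2, 1)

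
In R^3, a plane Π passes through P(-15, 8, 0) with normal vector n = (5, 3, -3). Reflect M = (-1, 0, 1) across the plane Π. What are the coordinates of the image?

(-11, -6, 7)

Π: n·r = n·P gives 5x + 3y - 3z = -51.
λ = (n·M − d)/|n|² = (-8 − (-51))/43 = 1.
Reflection = M − 2λn = (-1, 0, 1) − 2·(5, 3, -3) = (-11, -6, 7).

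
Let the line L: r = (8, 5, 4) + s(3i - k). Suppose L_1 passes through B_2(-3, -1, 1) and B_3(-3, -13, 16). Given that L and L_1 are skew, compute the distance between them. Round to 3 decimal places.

A direction vector for L_1 is B_3 − B_2 = (0, -12, 15).
Common perpendicular direction n = (3, 0, -1) × (0, -12, 15) = (-12, -45, -36).
With w = (-3, -1, 1) − (8, 5, 4) = (-11, -6, -3), w · n = 510.
Distance = |w · n| / |n| = |510| / √3465 ≈ 8.664.

8.664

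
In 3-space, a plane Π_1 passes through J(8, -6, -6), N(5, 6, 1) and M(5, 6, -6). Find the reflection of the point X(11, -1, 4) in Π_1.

JN = (-3, 12, 7), JM = (-3, 12, 0); a normal to Π_1 is JN × JM = (-84, -21, 0).
Using J: Π_1 has equation -84x - 21y = -546.
λ = (n·X − d)/|n|² = (-903 − (-546))/7497 = -1/21.
Reflection = X − 2λn = (11, -1, 4) − (-2/21)·(-84, -21, 0) = (3, -3, 4).

(3, -3, 4)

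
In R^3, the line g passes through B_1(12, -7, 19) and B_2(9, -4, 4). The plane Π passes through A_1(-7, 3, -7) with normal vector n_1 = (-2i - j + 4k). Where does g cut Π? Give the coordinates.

(8, -3, -1)

A direction vector for g is B_2 − B_1 = (-3, 3, -15).
Π: n_1·r = n_1·A_1 gives -2x - y + 4z = -17.
Substitute r = (12, -7, 19) + t(-3, 3, -15) into the plane: 59 + (-57)t = -17, so t = 4/3.
Intersection: (12, -7, 19) + (4/3)·(-3, 3, -15) = (8, -3, -1).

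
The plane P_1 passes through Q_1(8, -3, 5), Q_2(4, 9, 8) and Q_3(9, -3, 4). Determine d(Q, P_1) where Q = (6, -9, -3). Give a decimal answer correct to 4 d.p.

7.4118

Q_1Q_2 = (-4, 12, 3), Q_1Q_3 = (1, 0, -1); a normal to P_1 is Q_1Q_2 × Q_1Q_3 = (-12, -1, -12).
Using Q_1: P_1 has equation -12x - y - 12z = -153.
n·Q − d = (-12)·(6) + (-1)·(-9) + (-12)·(-3) − (-153) = 126; |n| = √289.
Distance = |126| / √289 = 126/√289 ≈ 7.4118.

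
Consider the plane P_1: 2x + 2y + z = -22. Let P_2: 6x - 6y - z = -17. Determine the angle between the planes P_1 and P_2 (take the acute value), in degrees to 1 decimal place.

cos θ = |n₁·n₂| / (|n₁||n₂|) = |-1| / (√9 · √73).
θ = arccos(0.03901) ≈ 87.8°.

87.8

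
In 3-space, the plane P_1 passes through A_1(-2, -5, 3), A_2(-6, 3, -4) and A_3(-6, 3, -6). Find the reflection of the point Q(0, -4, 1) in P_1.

A_1A_2 = (-4, 8, -7), A_1A_3 = (-4, 8, -9); a normal to P_1 is A_1A_2 × A_1A_3 = (-16, -8, 0).
Using A_1: P_1 has equation -16x - 8y = 72.
λ = (n·Q − d)/|n|² = (32 − 72)/320 = -1/8.
Reflection = Q − 2λn = (0, -4, 1) − (-1/4)·(-16, -8, 0) = (-4, -6, 1).

(-4, -6, 1)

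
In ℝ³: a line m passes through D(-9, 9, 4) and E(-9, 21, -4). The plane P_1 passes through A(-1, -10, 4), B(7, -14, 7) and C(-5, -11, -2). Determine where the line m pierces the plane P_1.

(-9, 0, 10)

A direction vector for m is E − D = (0, 12, -8).
AB = (8, -4, 3), AC = (-4, -1, -6); a normal to P_1 is AB × AC = (27, 36, -24).
Using A: P_1 has equation 27x + 36y - 24z = -483.
Substitute r = (-9, 9, 4) + t(0, 12, -8) into the plane: -15 + 624t = -483, so t = -3/4.
Intersection: (-9, 9, 4) + (-3/4)·(0, 12, -8) = (-9, 0, 10).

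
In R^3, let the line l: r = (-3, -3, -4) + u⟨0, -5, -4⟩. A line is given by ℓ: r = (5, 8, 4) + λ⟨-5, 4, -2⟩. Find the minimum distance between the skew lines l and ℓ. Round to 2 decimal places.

5.53

Common perpendicular direction n = (0, -5, -4) × (-5, 4, -2) = (26, 20, -25).
With w = (5, 8, 4) − (-3, -3, -4) = (8, 11, 8), w · n = 228.
Distance = |w · n| / |n| = |228| / √1701 ≈ 5.53.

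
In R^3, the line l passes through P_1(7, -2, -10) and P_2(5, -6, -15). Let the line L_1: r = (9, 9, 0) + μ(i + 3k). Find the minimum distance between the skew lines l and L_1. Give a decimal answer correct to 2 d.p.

A direction vector for l is P_2 − P_1 = (-2, -4, -5).
Common perpendicular direction n = (-2, -4, -5) × (1, 0, 3) = (-12, 1, 4).
With w = (9, 9, 0) − (7, -2, -10) = (2, 11, 10), w · n = 27.
Distance = |w · n| / |n| = |27| / √161 ≈ 2.13.

2.13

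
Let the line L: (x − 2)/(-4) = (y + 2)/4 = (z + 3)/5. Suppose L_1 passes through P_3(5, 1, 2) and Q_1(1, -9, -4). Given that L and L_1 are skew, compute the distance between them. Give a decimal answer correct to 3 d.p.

L has direction (-4, 4, 5) through (2, -2, -3).
A direction vector for L_1 is Q_1 − P_3 = (-4, -10, -6).
Common perpendicular direction n = (-4, 4, 5) × (-4, -10, -6) = (26, -44, 56).
With w = (5, 1, 2) − (2, -2, -3) = (3, 3, 5), w · n = 226.
Distance = |w · n| / |n| = |226| / √5748 ≈ 2.981.

2.981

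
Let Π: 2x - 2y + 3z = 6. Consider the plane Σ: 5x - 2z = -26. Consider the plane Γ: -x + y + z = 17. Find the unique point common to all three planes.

(-2, 7, 8)

Solving the 3×3 linear system 2x - 2y + 3z = 6, 5x - 2z = -26, -x + y + z = 17 (e.g. by elimination or Cramer's rule, determinant = 25) gives (-2, 7, 8).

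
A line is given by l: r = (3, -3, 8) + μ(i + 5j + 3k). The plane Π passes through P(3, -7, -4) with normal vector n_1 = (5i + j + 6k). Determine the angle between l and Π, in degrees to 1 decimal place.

36.9

Π: n_1·r = n_1·P gives 5x + y + 6z = -16.
sin θ = |n·v| / (|n||v|) = |28| / (√62 · √35) = 0.60107.
θ ≈ 36.9°.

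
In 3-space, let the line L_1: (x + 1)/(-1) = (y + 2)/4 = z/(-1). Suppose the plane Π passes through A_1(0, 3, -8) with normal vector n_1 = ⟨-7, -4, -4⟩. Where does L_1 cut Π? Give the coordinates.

(0, -6, 1)

L_1 has direction (-1, 4, -1) through (-1, -2, 0).
Π: n_1·r = n_1·A_1 gives -7x - 4y - 4z = 20.
Substitute r = (-1, -2, 0) + t(-1, 4, -1) into the plane: 15 + (-5)t = 20, so t = -1.
Intersection: (-1, -2, 0) + (-1)·(-1, 4, -1) = (0, -6, 1).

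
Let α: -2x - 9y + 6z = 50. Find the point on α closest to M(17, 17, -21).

(11, -10, -3)

Foot = M − λn with λ = (n·M − d)/|n|² = (-313 − 50)/121 = -3.
Foot = (17, 17, -21) − (-3)·(-2, -9, 6) = (11, -10, -3).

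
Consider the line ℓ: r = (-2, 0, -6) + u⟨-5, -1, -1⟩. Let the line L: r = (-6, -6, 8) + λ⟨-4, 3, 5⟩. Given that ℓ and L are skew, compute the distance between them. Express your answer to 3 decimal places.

12.440

Common perpendicular direction n = (-5, -1, -1) × (-4, 3, 5) = (-2, 29, -19).
With w = (-6, -6, 8) − (-2, 0, -6) = (-4, -6, 14), w · n = -432.
Distance = |w · n| / |n| = |-432| / √1206 ≈ 12.440.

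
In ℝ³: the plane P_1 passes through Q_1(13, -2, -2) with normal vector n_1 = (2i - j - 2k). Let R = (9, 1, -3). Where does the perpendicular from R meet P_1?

(11, 0, -5)

P_1: n_1·r = n_1·Q_1 gives 2x - y - 2z = 32.
Foot = R − λn with λ = (n·R − d)/|n|² = (23 − 32)/9 = -1.
Foot = (9, 1, -3) − (-1)·(2, -1, -2) = (11, 0, -5).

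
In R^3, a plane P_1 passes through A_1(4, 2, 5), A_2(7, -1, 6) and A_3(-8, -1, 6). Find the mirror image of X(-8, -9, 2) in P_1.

(-8, -5, 14)

A_1A_2 = (3, -3, 1), A_1A_3 = (-12, -3, 1); a normal to P_1 is A_1A_2 × A_1A_3 = (0, -15, -45).
Using A_1: P_1 has equation -15y - 45z = -255.
λ = (n·X − d)/|n|² = (45 − (-255))/2250 = 2/15.
Reflection = X − 2λn = (-8, -9, 2) − (4/15)·(0, -15, -45) = (-8, -5, 14).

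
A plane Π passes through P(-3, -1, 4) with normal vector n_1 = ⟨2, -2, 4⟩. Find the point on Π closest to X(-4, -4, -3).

Π: n_1·r = n_1·P gives 2x - 2y + 4z = 12.
Foot = X − λn with λ = (n·X − d)/|n|² = (-12 − 12)/24 = -1.
Foot = (-4, -4, -3) − (-1)·(2, -2, 4) = (-2, -6, 1).

(-2, -6, 1)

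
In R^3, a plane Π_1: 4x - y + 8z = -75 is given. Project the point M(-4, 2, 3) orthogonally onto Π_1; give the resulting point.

(-8, 3, -5)

Foot = M − λn with λ = (n·M − d)/|n|² = (6 − (-75))/81 = 1.
Foot = (-4, 2, 3) − 1·(4, -1, 8) = (-8, 3, -5).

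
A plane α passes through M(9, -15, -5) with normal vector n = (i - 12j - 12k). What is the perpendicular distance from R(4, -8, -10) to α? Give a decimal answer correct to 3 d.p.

1.706

α: n·r = n·M gives x - 12y - 12z = 249.
n·R − d = (1)·(4) + (-12)·(-8) + (-12)·(-10) − 249 = -29; |n| = √289.
Distance = |-29| / √289 = 29/√289 ≈ 1.706.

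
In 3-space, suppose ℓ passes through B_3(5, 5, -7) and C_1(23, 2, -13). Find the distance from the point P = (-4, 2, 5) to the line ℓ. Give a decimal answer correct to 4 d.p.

A direction vector for ℓ is C_1 − B_3 = (18, -3, -6).
Taking (5, 5, -7) on ℓ with direction v = (18, -3, -6): w = P − (5, 5, -7) = (-9, -3, 12), and w × v = (54, 162, 81).
Distance = |w × v| / |v| = √35721 / √369 ≈ 9.8389.

9.8389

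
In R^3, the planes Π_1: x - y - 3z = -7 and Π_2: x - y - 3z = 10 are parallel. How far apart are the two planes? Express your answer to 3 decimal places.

Same normal n = (1, -1, -3) with |n| = √11; distance = |-7 − 10| / |n| = 17/√11 ≈ 5.126.

5.126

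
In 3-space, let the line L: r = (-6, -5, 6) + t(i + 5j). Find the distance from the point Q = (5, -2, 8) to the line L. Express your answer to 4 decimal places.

10.3923

Taking (-6, -5, 6) on L with direction v = (1, 5, 0): w = Q − (-6, -5, 6) = (11, 3, 2), and w × v = (-10, 2, 52).
Distance = |w × v| / |v| = √2808 / √26 ≈ 10.3923.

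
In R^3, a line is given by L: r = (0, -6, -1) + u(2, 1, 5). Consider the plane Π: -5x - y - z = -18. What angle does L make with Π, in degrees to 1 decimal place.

sin θ = |n·v| / (|n||v|) = |-16| / (√27 · √30) = 0.56218.
θ ≈ 34.2°.

34.2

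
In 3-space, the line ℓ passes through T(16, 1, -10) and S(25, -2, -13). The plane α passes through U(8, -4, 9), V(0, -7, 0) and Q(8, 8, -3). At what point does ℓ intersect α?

A direction vector for ℓ is S − T = (9, -3, -3).
UV = (-8, -3, -9), UQ = (0, 12, -12); a normal to α is UV × UQ = (144, -96, -96).
Using U: α has equation 144x - 96y - 96z = 672.
Substitute r = (16, 1, -10) + t(9, -3, -3) into the plane: 3168 + 1872t = 672, so t = -4/3.
Intersection: (16, 1, -10) + (-4/3)·(9, -3, -3) = (4, 5, -6).

(4, 5, -6)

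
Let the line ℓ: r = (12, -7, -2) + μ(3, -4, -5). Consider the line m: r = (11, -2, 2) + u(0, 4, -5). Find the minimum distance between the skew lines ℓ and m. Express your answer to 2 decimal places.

1.87

Common perpendicular direction n = (3, -4, -5) × (0, 4, -5) = (40, 15, 12).
With w = (11, -2, 2) − (12, -7, -2) = (-1, 5, 4), w · n = 83.
Distance = |w · n| / |n| = |83| / √1969 ≈ 1.87.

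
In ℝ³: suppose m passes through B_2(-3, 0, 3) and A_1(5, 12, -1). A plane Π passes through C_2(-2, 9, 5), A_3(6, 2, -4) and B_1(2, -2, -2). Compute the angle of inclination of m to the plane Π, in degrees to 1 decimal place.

3.8

A direction vector for m is A_1 − B_2 = (8, 12, -4).
C_2A_3 = (8, -7, -9), C_2B_1 = (4, -11, -7); a normal to Π is C_2A_3 × C_2B_1 = (-50, 20, -60).
Using C_2: Π has equation -50x + 20y - 60z = -20.
sin θ = |n·v| / (|n||v|) = |80| / (√6500 · √224) = 0.06630.
θ ≈ 3.8°.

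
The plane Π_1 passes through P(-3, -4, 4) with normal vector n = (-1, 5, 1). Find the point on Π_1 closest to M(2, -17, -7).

(-1, -2, -4)

Π_1: n·r = n·P gives -x + 5y + z = -13.
Foot = M − λn with λ = (n·M − d)/|n|² = (-94 − (-13))/27 = -3.
Foot = (2, -17, -7) − (-3)·(-1, 5, 1) = (-1, -2, -4).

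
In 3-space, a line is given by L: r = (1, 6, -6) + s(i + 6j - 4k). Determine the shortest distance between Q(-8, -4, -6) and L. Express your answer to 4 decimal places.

9.5483

Taking (1, 6, -6) on L with direction v = (1, 6, -4): w = Q − (1, 6, -6) = (-9, -10, 0), and w × v = (40, -36, -44).
Distance = |w × v| / |v| = √4832 / √53 ≈ 9.5483.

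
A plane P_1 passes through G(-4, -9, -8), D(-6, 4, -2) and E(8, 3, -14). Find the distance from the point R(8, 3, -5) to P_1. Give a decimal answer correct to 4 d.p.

GD = (-2, 13, 6), GE = (12, 12, -6); a normal to P_1 is GD × GE = (-150, 60, -180).
Using G: P_1 has equation -150x + 60y - 180z = 1500.
n·R − d = (-150)·(8) + (60)·(3) + (-180)·(-5) − 1500 = -1620; |n| = √58500.
Distance = |-1620| / √58500 = 1620/√58500 ≈ 6.6979.

6.6979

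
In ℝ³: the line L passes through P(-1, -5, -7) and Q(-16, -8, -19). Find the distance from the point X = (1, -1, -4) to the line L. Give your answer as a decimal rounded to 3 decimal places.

3.592

A direction vector for L is Q − P = (-15, -3, -12).
Taking (-1, -5, -7) on L with direction v = (-15, -3, -12): w = X − (-1, -5, -7) = (2, 4, 3), and w × v = (-39, -21, 54).
Distance = |w × v| / |v| = √4878 / √378 ≈ 3.592.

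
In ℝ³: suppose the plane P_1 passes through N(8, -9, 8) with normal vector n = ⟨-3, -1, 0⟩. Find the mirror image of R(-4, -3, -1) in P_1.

P_1: n·r = n·N gives -3x - y = -15.
λ = (n·R − d)/|n|² = (15 − (-15))/10 = 3.
Reflection = R − 2λn = (-4, -3, -1) − 6·(-3, -1, 0) = (14, 3, -1).

(14, 3, -1)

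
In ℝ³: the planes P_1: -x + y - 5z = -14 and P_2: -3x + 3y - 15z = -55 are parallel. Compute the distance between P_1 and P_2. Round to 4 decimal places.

Rescale P_2 by 1/3: -x + y - 5z = -55/3. Then distance = |-14 − (-55/3)| / √27 ≈ 0.8340.

0.8340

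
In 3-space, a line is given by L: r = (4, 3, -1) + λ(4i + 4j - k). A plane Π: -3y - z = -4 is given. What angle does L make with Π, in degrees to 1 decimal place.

sin θ = |n·v| / (|n||v|) = |-11| / (√10 · √33) = 0.60553.
θ ≈ 37.3°.

37.3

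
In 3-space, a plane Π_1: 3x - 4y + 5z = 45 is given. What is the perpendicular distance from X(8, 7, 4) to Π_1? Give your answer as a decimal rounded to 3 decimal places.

4.101

n·X − d = (3)·(8) + (-4)·(7) + (5)·(4) − 45 = -29; |n| = √50.
Distance = |-29| / √50 = 29/√50 ≈ 4.101.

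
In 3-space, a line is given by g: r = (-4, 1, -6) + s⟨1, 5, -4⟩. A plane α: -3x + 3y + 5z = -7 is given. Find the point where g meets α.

(-5, -4, -2)

Substitute r = (-4, 1, -6) + t(1, 5, -4) into the plane: -15 + (-8)t = -7, so t = -1.
Intersection: (-4, 1, -6) + (-1)·(1, 5, -4) = (-5, -4, -2).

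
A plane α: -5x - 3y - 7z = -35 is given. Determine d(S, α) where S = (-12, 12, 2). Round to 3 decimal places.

n·S − d = (-5)·(-12) + (-3)·(12) + (-7)·(2) − (-35) = 45; |n| = √83.
Distance = |45| / √83 = 45/√83 ≈ 4.939.

4.939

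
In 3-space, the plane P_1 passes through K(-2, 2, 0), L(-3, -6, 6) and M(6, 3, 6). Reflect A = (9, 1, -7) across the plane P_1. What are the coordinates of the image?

(-3, 13, 7)

KL = (-1, -8, 6), KM = (8, 1, 6); a normal to P_1 is KL × KM = (-54, 54, 63).
Using K: P_1 has equation -54x + 54y + 63z = 216.
λ = (n·A − d)/|n|² = (-873 − 216)/9801 = -1/9.
Reflection = A − 2λn = (9, 1, -7) − (-2/9)·(-54, 54, 63) = (-3, 13, 7).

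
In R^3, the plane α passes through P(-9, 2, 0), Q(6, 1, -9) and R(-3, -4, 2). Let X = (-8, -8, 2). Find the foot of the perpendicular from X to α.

PQ = (15, -1, -9), PR = (6, -6, 2); a normal to α is PQ × PR = (-56, -84, -84).
Using P: α has equation -56x - 84y - 84z = 336.
Foot = X − λn with λ = (n·X − d)/|n|² = (952 − 336)/17248 = 1/28.
Foot = (-8, -8, 2) − (1/28)·(-56, -84, -84) = (-6, -5, 5).

(-6, -5, 5)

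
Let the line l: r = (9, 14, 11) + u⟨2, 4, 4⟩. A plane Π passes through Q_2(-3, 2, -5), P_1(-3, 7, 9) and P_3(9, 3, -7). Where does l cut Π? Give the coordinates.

Q_2P_1 = (0, 5, 14), Q_2P_3 = (12, 1, -2); a normal to Π is Q_2P_1 × Q_2P_3 = (-24, 168, -60).
Using Q_2: Π has equation -24x + 168y - 60z = 708.
Substitute r = (9, 14, 11) + t(2, 4, 4) into the plane: 1476 + 384t = 708, so t = -2.
Intersection: (9, 14, 11) + (-2)·(2, 4, 4) = (5, 6, 3).

(5, 6, 3)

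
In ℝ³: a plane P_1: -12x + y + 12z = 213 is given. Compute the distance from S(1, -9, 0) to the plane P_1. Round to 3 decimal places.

13.765

n·S − d = (-12)·(1) + (1)·(-9) + (12)·(0) − 213 = -234; |n| = √289.
Distance = |-234| / √289 = 234/√289 ≈ 13.765.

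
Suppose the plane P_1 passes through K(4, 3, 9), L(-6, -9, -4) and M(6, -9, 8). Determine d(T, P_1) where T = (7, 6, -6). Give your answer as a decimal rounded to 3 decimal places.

13.056

KL = (-10, -12, -13), KM = (2, -12, -1); a normal to P_1 is KL × KM = (-144, -36, 144).
Using K: P_1 has equation -144x - 36y + 144z = 612.
n·T − d = (-144)·(7) + (-36)·(6) + (144)·(-6) − 612 = -2700; |n| = √42768.
Distance = |-2700| / √42768 = 2700/√42768 ≈ 13.056.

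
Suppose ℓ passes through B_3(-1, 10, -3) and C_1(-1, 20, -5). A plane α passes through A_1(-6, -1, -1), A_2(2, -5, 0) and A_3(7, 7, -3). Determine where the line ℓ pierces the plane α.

(-1, -5, 0)

A direction vector for ℓ is C_1 − B_3 = (0, 10, -2).
A_1A_2 = (8, -4, 1), A_1A_3 = (13, 8, -2); a normal to α is A_1A_2 × A_1A_3 = (0, 29, 116).
Using A_1: α has equation 29y + 116z = -145.
Substitute r = (-1, 10, -3) + t(0, 10, -2) into the plane: -58 + 58t = -145, so t = -3/2.
Intersection: (-1, 10, -3) + (-3/2)·(0, 10, -2) = (-1, -5, 0).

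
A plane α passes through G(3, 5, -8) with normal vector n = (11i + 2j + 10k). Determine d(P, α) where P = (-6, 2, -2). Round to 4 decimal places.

α: n·r = n·G gives 11x + 2y + 10z = -37.
n·P − d = (11)·(-6) + (2)·(2) + (10)·(-2) − (-37) = -45; |n| = √225.
Distance = |-45| / √225 = 45/√225 ≈ 3.0000.

3.0000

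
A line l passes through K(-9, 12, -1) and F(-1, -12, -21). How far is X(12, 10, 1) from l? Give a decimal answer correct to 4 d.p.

A direction vector for l is F − K = (8, -24, -20).
Taking (-9, 12, -1) on l with direction v = (8, -24, -20): w = X − (-9, 12, -1) = (21, -2, 2), and w × v = (88, 436, -488).
Distance = |w × v| / |v| = √435984 / √1040 ≈ 20.4747.

20.4747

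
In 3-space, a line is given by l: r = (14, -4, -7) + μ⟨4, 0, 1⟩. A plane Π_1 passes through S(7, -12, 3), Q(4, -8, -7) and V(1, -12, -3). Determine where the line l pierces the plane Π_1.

SQ = (-3, 4, -10), SV = (-6, 0, -6); a normal to Π_1 is SQ × SV = (-24, 42, 24).
Using S: Π_1 has equation -24x + 42y + 24z = -600.
Substitute r = (14, -4, -7) + t(4, 0, 1) into the plane: -672 + (-72)t = -600, so t = -1.
Intersection: (14, -4, -7) + (-1)·(4, 0, 1) = (10, -4, -8).

(10, -4, -8)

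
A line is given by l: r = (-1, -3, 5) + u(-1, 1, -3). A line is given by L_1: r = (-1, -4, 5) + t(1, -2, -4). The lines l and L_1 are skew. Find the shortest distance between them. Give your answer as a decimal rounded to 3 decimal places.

Common perpendicular direction n = (-1, 1, -3) × (1, -2, -4) = (-10, -7, 1).
With w = (-1, -4, 5) − (-1, -3, 5) = (0, -1, 0), w · n = 7.
Distance = |w · n| / |n| = |7| / √150 ≈ 0.572.

0.572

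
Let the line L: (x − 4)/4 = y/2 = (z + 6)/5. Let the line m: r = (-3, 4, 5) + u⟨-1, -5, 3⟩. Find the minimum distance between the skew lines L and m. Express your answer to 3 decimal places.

L has direction (4, 2, 5) through (4, 0, -6).
Common perpendicular direction n = (4, 2, 5) × (-1, -5, 3) = (31, -17, -18).
With w = (-3, 4, 5) − (4, 0, -6) = (-7, 4, 11), w · n = -483.
Distance = |w · n| / |n| = |-483| / √1574 ≈ 12.174.

12.174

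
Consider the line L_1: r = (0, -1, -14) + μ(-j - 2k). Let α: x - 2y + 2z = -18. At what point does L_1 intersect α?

(0, 3, -6)

Substitute r = (0, -1, -14) + t(0, -1, -2) into the plane: -26 + (-2)t = -18, so t = -4.
Intersection: (0, -1, -14) + (-4)·(0, -1, -2) = (0, 3, -6).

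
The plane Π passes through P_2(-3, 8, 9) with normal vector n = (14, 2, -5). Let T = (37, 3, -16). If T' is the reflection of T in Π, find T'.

(-47, -9, 14)

Π: n·r = n·P_2 gives 14x + 2y - 5z = -71.
λ = (n·T − d)/|n|² = (604 − (-71))/225 = 3.
Reflection = T − 2λn = (37, 3, -16) − 6·(14, 2, -5) = (-47, -9, 14).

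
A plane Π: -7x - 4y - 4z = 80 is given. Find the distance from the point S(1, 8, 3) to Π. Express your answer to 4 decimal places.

n·S − d = (-7)·(1) + (-4)·(8) + (-4)·(3) − 80 = -131; |n| = √81.
Distance = |-131| / √81 = 131/√81 ≈ 14.5556.

14.5556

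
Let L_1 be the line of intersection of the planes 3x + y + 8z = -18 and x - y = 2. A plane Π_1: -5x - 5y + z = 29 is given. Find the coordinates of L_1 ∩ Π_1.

(-2, -4, -1)

Direction of L_1: (3, 1, 8) × (1, -1, 0) = (8, 8, -4).
A point on L_1: solving the two plane equations with x = -4 gives (-4, -6, 0).
Substitute r = (-4, -6, 0) + t(8, 8, -4) into the plane: 50 + (-84)t = 29, so t = 1/4.
Intersection: (-4, -6, 0) + (1/4)·(8, 8, -4) = (-2, -4, -1).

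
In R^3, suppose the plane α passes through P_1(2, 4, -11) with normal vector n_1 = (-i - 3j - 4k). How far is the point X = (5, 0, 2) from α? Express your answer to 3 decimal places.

α: n_1·r = n_1·P_1 gives -x - 3y - 4z = 30.
n·X − d = (-1)·(5) + (-3)·(0) + (-4)·(2) − 30 = -43; |n| = √26.
Distance = |-43| / √26 = 43/√26 ≈ 8.433.

8.433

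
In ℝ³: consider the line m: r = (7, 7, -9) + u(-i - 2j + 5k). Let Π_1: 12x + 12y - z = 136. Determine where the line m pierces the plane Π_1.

Substitute r = (7, 7, -9) + t(-1, -2, 5) into the plane: 177 + (-41)t = 136, so t = 1.
Intersection: (7, 7, -9) + 1·(-1, -2, 5) = (6, 5, -4).

(6, 5, -4)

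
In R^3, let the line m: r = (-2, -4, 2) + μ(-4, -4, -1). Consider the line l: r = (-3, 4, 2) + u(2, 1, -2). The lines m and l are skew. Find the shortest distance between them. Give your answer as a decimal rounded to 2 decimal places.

6.34

Common perpendicular direction n = (-4, -4, -1) × (2, 1, -2) = (9, -10, 4).
With w = (-3, 4, 2) − (-2, -4, 2) = (-1, 8, 0), w · n = -89.
Distance = |w · n| / |n| = |-89| / √197 ≈ 6.34.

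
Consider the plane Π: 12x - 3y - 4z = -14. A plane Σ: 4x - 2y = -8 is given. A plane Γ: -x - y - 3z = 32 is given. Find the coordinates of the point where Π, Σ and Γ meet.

Solving the 3×3 linear system 12x - 3y - 4z = -14, 4x - 2y = -8, -x - y - 3z = 32 (e.g. by elimination or Cramer's rule, determinant = 60) gives (-5, -6, -7).

(-5, -6, -7)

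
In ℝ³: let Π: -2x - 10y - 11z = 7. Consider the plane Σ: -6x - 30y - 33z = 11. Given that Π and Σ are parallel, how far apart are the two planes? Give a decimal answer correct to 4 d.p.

0.2222

Rescale Σ by 1/3: -2x - 10y - 11z = 11/3. Then distance = |7 − (11/3)| / √225 ≈ 0.2222.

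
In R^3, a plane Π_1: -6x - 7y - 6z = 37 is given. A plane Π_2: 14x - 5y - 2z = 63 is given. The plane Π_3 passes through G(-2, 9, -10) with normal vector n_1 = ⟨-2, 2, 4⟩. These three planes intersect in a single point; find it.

Π_3: n_1·r = n_1·G gives -2x + 2y + 4z = -18.
Solving the 3×3 linear system -6x - 7y - 6z = 37, 14x - 5y - 2z = 63, -2x + 2y + 4z = -18 (e.g. by elimination or Cramer's rule, determinant = 352) gives (2, -7, 0).

(2, -7, 0)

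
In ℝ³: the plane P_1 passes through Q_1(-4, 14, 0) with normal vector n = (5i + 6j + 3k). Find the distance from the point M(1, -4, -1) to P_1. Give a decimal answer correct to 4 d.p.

10.2790

P_1: n·r = n·Q_1 gives 5x + 6y + 3z = 64.
n·M − d = (5)·(1) + (6)·(-4) + (3)·(-1) − 64 = -86; |n| = √70.
Distance = |-86| / √70 = 86/√70 ≈ 10.2790.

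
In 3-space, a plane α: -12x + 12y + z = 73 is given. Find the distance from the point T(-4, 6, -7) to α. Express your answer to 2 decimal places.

n·T − d = (-12)·(-4) + (12)·(6) + (1)·(-7) − 73 = 40; |n| = √289.
Distance = |40| / √289 = 40/√289 ≈ 2.35.

2.35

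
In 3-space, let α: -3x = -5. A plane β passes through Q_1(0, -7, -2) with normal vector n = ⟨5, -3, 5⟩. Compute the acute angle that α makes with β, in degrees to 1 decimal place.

β: n·r = n·Q_1 gives 5x - 3y + 5z = 11.
cos θ = |n₁·n₂| / (|n₁||n₂|) = |-15| / (√9 · √59).
θ = arccos(0.65094) ≈ 49.4°.

49.4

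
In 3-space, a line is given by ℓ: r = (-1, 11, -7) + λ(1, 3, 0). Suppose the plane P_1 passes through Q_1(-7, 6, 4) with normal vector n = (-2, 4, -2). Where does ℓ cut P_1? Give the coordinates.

P_1: n·r = n·Q_1 gives -2x + 4y - 2z = 30.
Substitute r = (-1, 11, -7) + t(1, 3, 0) into the plane: 60 + 10t = 30, so t = -3.
Intersection: (-1, 11, -7) + (-3)·(1, 3, 0) = (-4, 2, -7).

(-4, 2, -7)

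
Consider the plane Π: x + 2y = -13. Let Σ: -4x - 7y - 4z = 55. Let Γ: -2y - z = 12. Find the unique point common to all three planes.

Solving the 3×3 linear system x + 2y = -13, -4x - 7y - 4z = 55, -2y - z = 12 (e.g. by elimination or Cramer's rule, determinant = -9) gives (-3, -5, -2).

(-3, -5, -2)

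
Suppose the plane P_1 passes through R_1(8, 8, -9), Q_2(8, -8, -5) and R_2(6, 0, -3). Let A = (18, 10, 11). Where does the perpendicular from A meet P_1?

R_1Q_2 = (0, -16, 4), R_1R_2 = (-2, -8, 6); a normal to P_1 is R_1Q_2 × R_1R_2 = (-64, -8, -32).
Using R_1: P_1 has equation -64x - 8y - 32z = -288.
Foot = A − λn with λ = (n·A − d)/|n|² = (-1584 − (-288))/5184 = -1/4.
Foot = (18, 10, 11) − (-1/4)·(-64, -8, -32) = (2, 8, 3).

(2, 8, 3)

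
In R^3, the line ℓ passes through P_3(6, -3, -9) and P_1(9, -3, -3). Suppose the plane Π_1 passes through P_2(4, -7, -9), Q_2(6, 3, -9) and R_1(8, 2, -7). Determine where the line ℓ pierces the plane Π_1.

(7, -3, -7)

A direction vector for ℓ is P_1 − P_3 = (3, 0, 6).
P_2Q_2 = (2, 10, 0), P_2R_1 = (4, 9, 2); a normal to Π_1 is P_2Q_2 × P_2R_1 = (20, -4, -22).
Using P_2: Π_1 has equation 20x - 4y - 22z = 306.
Substitute r = (6, -3, -9) + t(3, 0, 6) into the plane: 330 + (-72)t = 306, so t = 1/3.
Intersection: (6, -3, -9) + (1/3)·(3, 0, 6) = (7, -3, -7).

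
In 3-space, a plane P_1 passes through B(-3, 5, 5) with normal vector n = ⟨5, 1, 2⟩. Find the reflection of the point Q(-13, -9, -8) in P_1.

(17, -3, 4)

P_1: n·r = n·B gives 5x + y + 2z = 0.
λ = (n·Q − d)/|n|² = (-90 − 0)/30 = -3.
Reflection = Q − 2λn = (-13, -9, -8) − (-6)·(5, 1, 2) = (17, -3, 4).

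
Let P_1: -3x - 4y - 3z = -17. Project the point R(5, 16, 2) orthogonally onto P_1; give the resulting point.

(-1, 8, -4)

Foot = R − λn with λ = (n·R − d)/|n|² = (-85 − (-17))/34 = -2.
Foot = (5, 16, 2) − (-2)·(-3, -4, -3) = (-1, 8, -4).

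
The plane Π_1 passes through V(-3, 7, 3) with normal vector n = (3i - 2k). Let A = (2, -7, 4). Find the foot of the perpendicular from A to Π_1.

(-1, -7, 6)

Π_1: n·r = n·V gives 3x - 2z = -15.
Foot = A − λn with λ = (n·A − d)/|n|² = (-2 − (-15))/13 = 1.
Foot = (2, -7, 4) − 1·(3, 0, -2) = (-1, -7, 6).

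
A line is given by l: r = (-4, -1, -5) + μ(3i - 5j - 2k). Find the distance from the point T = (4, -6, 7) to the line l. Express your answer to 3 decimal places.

Taking (-4, -1, -5) on l with direction v = (3, -5, -2): w = T − (-4, -1, -5) = (8, -5, 12), and w × v = (70, 52, -25).
Distance = |w × v| / |v| = √8229 / √38 ≈ 14.716.

14.716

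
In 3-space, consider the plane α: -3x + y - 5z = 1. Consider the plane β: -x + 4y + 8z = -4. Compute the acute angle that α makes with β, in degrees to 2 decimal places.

51.70

cos θ = |n₁·n₂| / (|n₁||n₂|) = |-33| / (√35 · √81).
θ = arccos(0.61978) ≈ 51.70°.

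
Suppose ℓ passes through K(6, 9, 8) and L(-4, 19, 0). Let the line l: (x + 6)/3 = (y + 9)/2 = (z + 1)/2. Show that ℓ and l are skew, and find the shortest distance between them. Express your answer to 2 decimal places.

1.46

A direction vector for ℓ is L − K = (-10, 10, -8).
l has direction (3, 2, 2) through (-6, -9, -1).
Common perpendicular direction n = (-10, 10, -8) × (3, 2, 2) = (36, -4, -50).
With w = (-6, -9, -1) − (6, 9, 8) = (-12, -18, -9), w · n = 90.
Since n ≠ 0 the lines are not parallel, and w · n = 90 ≠ 0 so they do not intersect; hence they are skew.
Distance = |w · n| / |n| = |90| / √3812 ≈ 1.46.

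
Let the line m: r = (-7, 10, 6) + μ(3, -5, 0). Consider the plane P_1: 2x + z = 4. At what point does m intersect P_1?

Substitute r = (-7, 10, 6) + t(3, -5, 0) into the plane: -8 + 6t = 4, so t = 2.
Intersection: (-7, 10, 6) + 2·(3, -5, 0) = (-1, 0, 6).

(-1, 0, 6)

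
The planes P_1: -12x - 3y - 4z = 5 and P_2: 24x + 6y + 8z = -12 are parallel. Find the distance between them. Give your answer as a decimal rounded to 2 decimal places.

0.08

Rescale P_2 by 1/(-2): -12x - 3y - 4z = 6. Then distance = |5 − 6| / √169 ≈ 0.08.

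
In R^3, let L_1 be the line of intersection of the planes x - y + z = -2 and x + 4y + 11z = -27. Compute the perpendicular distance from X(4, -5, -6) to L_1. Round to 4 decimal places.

6.9539

Direction of L_1: (1, -1, 1) × (1, 4, 11) = (-15, -10, 5).
A point on L_1: solving the two plane equations with x = -7 gives (-7, -5, 0).
Taking (-7, -5, 0) on L_1 with direction v = (-15, -10, 5): w = X − (-7, -5, 0) = (11, 0, -6), and w × v = (-60, 35, -110).
Distance = |w × v| / |v| = √16925 / √350 ≈ 6.9539.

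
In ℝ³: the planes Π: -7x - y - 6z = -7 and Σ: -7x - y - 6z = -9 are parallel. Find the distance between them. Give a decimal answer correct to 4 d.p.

0.2157

Same normal n = (-7, -1, -6) with |n| = √86; distance = |-7 − (-9)| / |n| = 2/√86 ≈ 0.2157.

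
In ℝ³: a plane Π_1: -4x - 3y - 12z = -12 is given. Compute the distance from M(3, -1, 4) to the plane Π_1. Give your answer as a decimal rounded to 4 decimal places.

3.4615

n·M − d = (-4)·(3) + (-3)·(-1) + (-12)·(4) − (-12) = -45; |n| = √169.
Distance = |-45| / √169 = 45/√169 ≈ 3.4615.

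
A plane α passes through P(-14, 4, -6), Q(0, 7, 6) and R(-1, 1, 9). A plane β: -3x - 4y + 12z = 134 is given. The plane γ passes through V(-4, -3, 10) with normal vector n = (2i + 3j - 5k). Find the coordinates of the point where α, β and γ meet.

PQ = (14, 3, 12), PR = (13, -3, 15); a normal to α is PQ × PR = (81, -54, -81).
Using P: α has equation 81x - 54y - 81z = -864.
γ: n·r = n·V gives 2x + 3y - 5z = -67.
Solving the 3×3 linear system 81x - 54y - 81z = -864, -3x - 4y + 12z = 134, 2x + 3y - 5z = -67 (e.g. by elimination or Cramer's rule, determinant = -1701) gives (-6, -5, 8).

(-6, -5, 8)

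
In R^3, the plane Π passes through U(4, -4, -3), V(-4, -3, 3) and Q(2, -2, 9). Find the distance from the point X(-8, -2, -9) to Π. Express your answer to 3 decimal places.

2.959

UV = (-8, 1, 6), UQ = (-2, 2, 12); a normal to Π is UV × UQ = (0, 84, -14).
Using U: Π has equation 84y - 14z = -294.
n·X − d = (0)·(-8) + (84)·(-2) + (-14)·(-9) − (-294) = 252; |n| = √7252.
Distance = |252| / √7252 = 252/√7252 ≈ 2.959.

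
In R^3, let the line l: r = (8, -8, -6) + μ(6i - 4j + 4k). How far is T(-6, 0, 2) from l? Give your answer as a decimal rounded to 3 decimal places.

Taking (8, -8, -6) on l with direction v = (6, -4, 4): w = T − (8, -8, -6) = (-14, 8, 8), and w × v = (64, 104, 8).
Distance = |w × v| / |v| = √14976 / √68 ≈ 14.840.

14.840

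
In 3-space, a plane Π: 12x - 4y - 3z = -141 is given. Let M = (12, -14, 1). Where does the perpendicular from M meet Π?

(-12, -6, 7)

Foot = M − λn with λ = (n·M − d)/|n|² = (197 − (-141))/169 = 2.
Foot = (12, -14, 1) − 2·(12, -4, -3) = (-12, -6, 7).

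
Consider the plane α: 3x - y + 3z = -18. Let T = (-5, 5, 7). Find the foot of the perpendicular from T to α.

(-8, 6, 4)

Foot = T − λn with λ = (n·T − d)/|n|² = (1 − (-18))/19 = 1.
Foot = (-5, 5, 7) − 1·(3, -1, 3) = (-8, 6, 4).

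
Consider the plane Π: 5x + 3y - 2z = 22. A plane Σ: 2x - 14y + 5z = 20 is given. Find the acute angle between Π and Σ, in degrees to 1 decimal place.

63.0

cos θ = |n₁·n₂| / (|n₁||n₂|) = |-42| / (√38 · √225).
θ = arccos(0.45422) ≈ 63.0°.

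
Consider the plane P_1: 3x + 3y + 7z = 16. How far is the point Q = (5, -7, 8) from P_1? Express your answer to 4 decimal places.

n·Q − d = (3)·(5) + (3)·(-7) + (7)·(8) − 16 = 34; |n| = √67.
Distance = |34| / √67 = 34/√67 ≈ 4.1538.

4.1538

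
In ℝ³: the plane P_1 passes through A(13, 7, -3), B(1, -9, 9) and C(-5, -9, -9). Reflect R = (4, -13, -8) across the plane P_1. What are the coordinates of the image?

(-8, -1, -4)

AB = (-12, -16, 12), AC = (-18, -16, -6); a normal to P_1 is AB × AC = (288, -288, -96).
Using A: P_1 has equation 288x - 288y - 96z = 2016.
λ = (n·R − d)/|n|² = (5664 − 2016)/175104 = 1/48.
Reflection = R − 2λn = (4, -13, -8) − (1/24)·(288, -288, -96) = (-8, -1, -4).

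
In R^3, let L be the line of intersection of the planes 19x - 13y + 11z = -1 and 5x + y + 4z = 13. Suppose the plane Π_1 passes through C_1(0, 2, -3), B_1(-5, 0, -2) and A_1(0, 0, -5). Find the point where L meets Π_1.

Direction of L: (19, -13, 11) × (5, 1, 4) = (-63, -21, 84).
A point on L: solving the two plane equations with x = -4 gives (-4, 1, 8).
C_1B_1 = (-5, -2, 1), C_1A_1 = (0, -2, -2); a normal to Π_1 is C_1B_1 × C_1A_1 = (6, -10, 10).
Using C_1: Π_1 has equation 6x - 10y + 10z = -50.
Substitute r = (-4, 1, 8) + t(-63, -21, 84) into the plane: 46 + 672t = -50, so t = -1/7.
Intersection: (-4, 1, 8) + (-1/7)·(-63, -21, 84) = (5, 4, -4).

(5, 4, -4)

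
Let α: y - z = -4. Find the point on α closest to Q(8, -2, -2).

Foot = Q − λn with λ = (n·Q − d)/|n|² = (0 − (-4))/2 = 2.
Foot = (8, -2, -2) − 2·(0, 1, -1) = (8, -4, 0).

(8, -4, 0)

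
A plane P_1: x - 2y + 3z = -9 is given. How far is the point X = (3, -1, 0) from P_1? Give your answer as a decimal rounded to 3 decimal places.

3.742

n·X − d = (1)·(3) + (-2)·(-1) + (3)·(0) − (-9) = 14; |n| = √14.
Distance = |14| / √14 = 14/√14 ≈ 3.742.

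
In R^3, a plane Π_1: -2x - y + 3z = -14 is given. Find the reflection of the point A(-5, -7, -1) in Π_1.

(3, -3, -13)

λ = (n·A − d)/|n|² = (14 − (-14))/14 = 2.
Reflection = A − 2λn = (-5, -7, -1) − 4·(-2, -1, 3) = (3, -3, -13).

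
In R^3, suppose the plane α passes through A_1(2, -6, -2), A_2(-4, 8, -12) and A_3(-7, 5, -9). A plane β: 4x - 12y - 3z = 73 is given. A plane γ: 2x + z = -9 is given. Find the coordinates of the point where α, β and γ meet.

A_1A_2 = (-6, 14, -10), A_1A_3 = (-9, 11, -7); a normal to α is A_1A_2 × A_1A_3 = (12, 48, 60).
Using A_1: α has equation 12x + 48y + 60z = -384.
Solving the 3×3 linear system 12x + 48y + 60z = -384, 4x - 12y - 3z = 73, 2x + z = -9 (e.g. by elimination or Cramer's rule, determinant = 816) gives (-5, -8, 1).

(-5, -8, 1)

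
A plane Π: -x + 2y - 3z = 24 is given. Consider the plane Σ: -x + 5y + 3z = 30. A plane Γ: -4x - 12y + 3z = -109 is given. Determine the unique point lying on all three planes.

Solving the 3×3 linear system -x + 2y - 3z = 24, -x + 5y + 3z = 30, -4x - 12y + 3z = -109 (e.g. by elimination or Cramer's rule, determinant = -165) gives (1, 8, -3).

(1, 8, -3)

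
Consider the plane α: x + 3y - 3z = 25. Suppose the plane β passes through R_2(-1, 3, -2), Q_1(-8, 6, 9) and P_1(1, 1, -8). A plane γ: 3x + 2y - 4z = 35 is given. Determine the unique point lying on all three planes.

(7, 5, -1)

R_2Q_1 = (-7, 3, 11), R_2P_1 = (2, -2, -6); a normal to β is R_2Q_1 × R_2P_1 = (4, -20, 8).
Using R_2: β has equation 4x - 20y + 8z = -80.
Solving the 3×3 linear system x + 3y - 3z = 25, 4x - 20y + 8z = -80, 3x + 2y - 4z = 35 (e.g. by elimination or Cramer's rule, determinant = -20) gives (7, 5, -1).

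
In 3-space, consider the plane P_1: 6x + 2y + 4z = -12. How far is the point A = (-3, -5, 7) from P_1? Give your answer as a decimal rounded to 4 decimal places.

1.6036

n·A − d = (6)·(-3) + (2)·(-5) + (4)·(7) − (-12) = 12; |n| = √56.
Distance = |12| / √56 = 12/√56 ≈ 1.6036.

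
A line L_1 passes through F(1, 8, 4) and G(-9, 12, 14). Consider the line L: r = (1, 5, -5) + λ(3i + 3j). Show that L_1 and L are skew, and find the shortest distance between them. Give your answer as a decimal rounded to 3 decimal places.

4.824

A direction vector for L_1 is G − F = (-10, 4, 10).
Common perpendicular direction n = (-10, 4, 10) × (3, 3, 0) = (-30, 30, -42).
With w = (1, 5, -5) − (1, 8, 4) = (0, -3, -9), w · n = 288.
Since n ≠ 0 the lines are not parallel, and w · n = 288 ≠ 0 so they do not intersect; hence they are skew.
Distance = |w · n| / |n| = |288| / √3564 ≈ 4.824.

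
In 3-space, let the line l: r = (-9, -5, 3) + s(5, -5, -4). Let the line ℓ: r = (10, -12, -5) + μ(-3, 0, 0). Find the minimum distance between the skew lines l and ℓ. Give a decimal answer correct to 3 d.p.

Common perpendicular direction n = (5, -5, -4) × (-3, 0, 0) = (0, 12, -15).
With w = (10, -12, -5) − (-9, -5, 3) = (19, -7, -8), w · n = 36.
Distance = |w · n| / |n| = |36| / √369 ≈ 1.874.

1.874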